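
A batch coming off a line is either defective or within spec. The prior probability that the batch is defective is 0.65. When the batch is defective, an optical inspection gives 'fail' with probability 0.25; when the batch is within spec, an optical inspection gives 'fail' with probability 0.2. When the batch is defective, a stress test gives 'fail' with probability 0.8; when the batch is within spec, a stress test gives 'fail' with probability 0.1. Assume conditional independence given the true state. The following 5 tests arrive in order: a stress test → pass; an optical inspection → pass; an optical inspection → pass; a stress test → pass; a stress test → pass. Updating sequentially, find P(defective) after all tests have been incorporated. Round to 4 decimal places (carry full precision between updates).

0.0176

After a stress test='pass': P(defective) = 0.2·0.6500 / (0.2·0.6500 + 0.9·0.3500) ≈ 0.2921
After an optical inspection='pass': P(defective) = 0.75·0.2921 / (0.75·0.2921 + 0.8·0.7079) ≈ 0.2790
After an optical inspection='pass': P(defective) = 0.75·0.2790 / (0.75·0.2790 + 0.8·0.7210) ≈ 0.2662
After a stress test='pass': P(defective) = 0.2·0.2662 / (0.2·0.2662 + 0.9·0.7338) ≈ 0.0746
After a stress test='pass': P(defective) = 0.2·0.0746 / (0.2·0.0746 + 0.9·0.9254) ≈ 0.0176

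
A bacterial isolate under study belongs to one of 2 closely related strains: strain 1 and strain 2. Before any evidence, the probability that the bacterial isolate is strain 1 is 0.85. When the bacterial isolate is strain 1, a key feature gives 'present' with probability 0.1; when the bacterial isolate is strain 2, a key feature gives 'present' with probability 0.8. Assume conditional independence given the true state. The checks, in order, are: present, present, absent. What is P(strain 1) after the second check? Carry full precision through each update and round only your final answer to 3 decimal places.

Apply Bayes' rule sequentially, carrying P(strain 1) forward.
After 'present': P(strain 1) = 0.1·0.8500 / (0.1·0.8500 + 0.8·0.1500) ≈ 0.4146
After 'present': P(strain 1) = 0.1·0.4146 / (0.1·0.4146 + 0.8·0.5854) ≈ 0.0813

0.081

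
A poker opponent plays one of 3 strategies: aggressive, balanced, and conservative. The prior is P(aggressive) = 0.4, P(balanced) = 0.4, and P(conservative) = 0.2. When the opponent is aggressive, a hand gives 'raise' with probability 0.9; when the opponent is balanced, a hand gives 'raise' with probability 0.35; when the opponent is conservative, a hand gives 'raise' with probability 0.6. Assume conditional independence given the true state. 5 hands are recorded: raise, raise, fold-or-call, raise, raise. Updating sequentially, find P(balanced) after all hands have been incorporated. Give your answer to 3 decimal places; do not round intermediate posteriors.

After 'raise': normaliser = 0.9·0.4000 + 0.35·0.4000 + 0.6·0.2000; P(aggressive) ≈ 0.5806, P(balanced) ≈ 0.2258, P(conservative) ≈ 0.1935
After 'raise': normaliser = 0.9·0.5806 + 0.35·0.2258 + 0.6·0.1935; P(aggressive) ≈ 0.7281, P(balanced) ≈ 0.1101, P(conservative) ≈ 0.1618
After 'fold-or-call': normaliser = 0.1·0.7281 + 0.65·0.1101 + 0.4·0.1618; P(aggressive) ≈ 0.3482, P(balanced) ≈ 0.3423, P(conservative) ≈ 0.3095
After 'raise': normaliser = 0.9·0.3482 + 0.35·0.3423 + 0.6·0.3095; P(aggressive) ≈ 0.5064, P(balanced) ≈ 0.1936, P(conservative) ≈ 0.3001
After 'raise': normaliser = 0.9·0.5064 + 0.35·0.1936 + 0.6·0.3001; P(aggressive) ≈ 0.6478, P(balanced) ≈ 0.0963, P(conservative) ≈ 0.2559

0.096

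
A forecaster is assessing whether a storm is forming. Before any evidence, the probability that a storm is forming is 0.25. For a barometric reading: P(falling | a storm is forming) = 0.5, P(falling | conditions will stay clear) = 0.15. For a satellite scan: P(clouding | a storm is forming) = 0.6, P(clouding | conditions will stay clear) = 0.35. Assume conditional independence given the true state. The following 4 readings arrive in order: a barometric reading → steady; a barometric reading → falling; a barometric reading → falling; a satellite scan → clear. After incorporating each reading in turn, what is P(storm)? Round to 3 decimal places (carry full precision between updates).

After a barometric reading='steady': P(storm) = 0.5·0.2500 / (0.5·0.2500 + 0.85·0.7500) ≈ 0.1639
After a barometric reading='falling': P(storm) = 0.5·0.1639 / (0.5·0.1639 + 0.15·0.8361) ≈ 0.3953
After a barometric reading='falling': P(storm) = 0.5·0.3953 / (0.5·0.3953 + 0.15·0.6047) ≈ 0.6854
After a satellite scan='clear': P(storm) = 0.4·0.6854 / (0.4·0.6854 + 0.65·0.3146) ≈ 0.5728

0.573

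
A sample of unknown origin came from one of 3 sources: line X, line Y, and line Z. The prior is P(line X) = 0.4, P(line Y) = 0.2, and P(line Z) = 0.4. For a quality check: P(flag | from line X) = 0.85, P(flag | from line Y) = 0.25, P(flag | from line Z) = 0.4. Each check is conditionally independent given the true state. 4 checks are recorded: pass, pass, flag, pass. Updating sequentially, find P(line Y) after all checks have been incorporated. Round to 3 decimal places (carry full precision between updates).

Each posterior becomes the prior for the next update.
After 'pass': normaliser = 0.15·0.4000 + 0.75·0.2000 + 0.6·0.4000; P(line X) ≈ 0.1333, P(line Y) ≈ 0.3333, P(line Z) ≈ 0.5333
After 'pass': normaliser = 0.15·0.1333 + 0.75·0.3333 + 0.6·0.5333; P(line X) ≈ 0.0339, P(line Y) ≈ 0.4237, P(line Z) ≈ 0.5424
After 'flag': normaliser = 0.85·0.0339 + 0.25·0.4237 + 0.4·0.5424; P(line X) ≈ 0.0819, P(line Y) ≈ 0.3012, P(line Z) ≈ 0.6169
After 'pass': normaliser = 0.15·0.0819 + 0.75·0.3012 + 0.6·0.6169; P(line X) ≈ 0.0202, P(line Y) ≈ 0.3714, P(line Z) ≈ 0.6084

0.371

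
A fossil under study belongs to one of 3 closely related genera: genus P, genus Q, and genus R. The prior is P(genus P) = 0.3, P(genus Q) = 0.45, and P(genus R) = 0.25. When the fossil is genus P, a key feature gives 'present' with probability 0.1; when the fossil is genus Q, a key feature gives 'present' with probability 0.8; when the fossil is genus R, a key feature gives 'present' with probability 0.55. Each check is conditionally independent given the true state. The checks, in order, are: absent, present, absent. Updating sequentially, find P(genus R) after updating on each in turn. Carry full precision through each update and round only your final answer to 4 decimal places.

0.4184

After 'absent': normaliser = 0.9·0.3000 + 0.2·0.4500 + 0.45·0.2500; P(genus P) ≈ 0.5714, P(genus Q) ≈ 0.1905, P(genus R) ≈ 0.2381
After 'present': normaliser = 0.1·0.5714 + 0.8·0.1905 + 0.55·0.2381; P(genus P) ≈ 0.1678, P(genus Q) ≈ 0.4476, P(genus R) ≈ 0.3846
After 'absent': normaliser = 0.9·0.1678 + 0.2·0.4476 + 0.45·0.3846; P(genus P) ≈ 0.3652, P(genus Q) ≈ 0.2164, P(genus R) ≈ 0.4184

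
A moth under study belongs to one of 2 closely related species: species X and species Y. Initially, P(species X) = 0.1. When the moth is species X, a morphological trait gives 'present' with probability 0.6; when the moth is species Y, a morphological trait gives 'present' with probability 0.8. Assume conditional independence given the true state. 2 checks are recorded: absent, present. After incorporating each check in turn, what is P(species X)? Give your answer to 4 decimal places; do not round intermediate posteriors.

0.1429

Each posterior becomes the prior for the next update.
After 'absent': P(species X) = 0.4·0.1000 / (0.4·0.1000 + 0.2·0.9000) ≈ 0.1818
After 'present': P(species X) = 0.6·0.1818 / (0.6·0.1818 + 0.8·0.8182) ≈ 0.1429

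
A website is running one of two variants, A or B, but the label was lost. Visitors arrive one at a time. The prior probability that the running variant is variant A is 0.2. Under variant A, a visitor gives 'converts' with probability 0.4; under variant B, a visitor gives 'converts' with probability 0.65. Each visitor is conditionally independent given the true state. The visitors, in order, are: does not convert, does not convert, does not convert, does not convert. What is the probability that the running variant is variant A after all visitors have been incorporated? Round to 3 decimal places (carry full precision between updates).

Each posterior becomes the prior for the next update.
After 'does not convert': P(A) = 0.6·0.2000 / (0.6·0.2000 + 0.35·0.8000) ≈ 0.3000
After 'does not convert': P(A) = 0.6·0.3000 / (0.6·0.3000 + 0.35·0.7000) ≈ 0.4235
After 'does not convert': P(A) = 0.6·0.4235 / (0.6·0.4235 + 0.35·0.5765) ≈ 0.5574
After 'does not convert': P(A) = 0.6·0.5574 / (0.6·0.5574 + 0.35·0.4426) ≈ 0.6835

0.683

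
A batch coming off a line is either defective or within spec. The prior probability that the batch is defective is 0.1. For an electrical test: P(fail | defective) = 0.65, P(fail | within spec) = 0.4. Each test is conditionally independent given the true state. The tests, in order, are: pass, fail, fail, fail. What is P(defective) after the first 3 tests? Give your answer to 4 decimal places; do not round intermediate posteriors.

0.1461

After 'pass': P(defective) = 0.35·0.1000 / (0.35·0.1000 + 0.6·0.9000) ≈ 0.0609
After 'fail': P(defective) = 0.65·0.0609 / (0.65·0.0609 + 0.4·0.9391) ≈ 0.0953
After 'fail': P(defective) = 0.65·0.0953 / (0.65·0.0953 + 0.4·0.9047) ≈ 0.1461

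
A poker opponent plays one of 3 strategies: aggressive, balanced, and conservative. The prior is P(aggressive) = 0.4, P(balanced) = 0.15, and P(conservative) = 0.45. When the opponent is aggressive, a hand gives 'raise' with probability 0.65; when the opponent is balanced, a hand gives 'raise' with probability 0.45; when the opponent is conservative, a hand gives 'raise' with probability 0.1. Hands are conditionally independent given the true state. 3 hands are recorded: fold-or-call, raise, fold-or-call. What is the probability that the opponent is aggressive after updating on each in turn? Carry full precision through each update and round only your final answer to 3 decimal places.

0.359

After 'fold-or-call': normaliser = 0.35·0.4000 + 0.55·0.1500 + 0.9·0.4500; P(aggressive) ≈ 0.2231, P(balanced) ≈ 0.1315, P(conservative) ≈ 0.6454
After 'raise': normaliser = 0.65·0.2231 + 0.45·0.1315 + 0.1·0.6454; P(aggressive) ≈ 0.5397, P(balanced) ≈ 0.2202, P(conservative) ≈ 0.2402
After 'fold-or-call': normaliser = 0.35·0.5397 + 0.55·0.2202 + 0.9·0.2402; P(aggressive) ≈ 0.3590, P(balanced) ≈ 0.2302, P(conservative) ≈ 0.4108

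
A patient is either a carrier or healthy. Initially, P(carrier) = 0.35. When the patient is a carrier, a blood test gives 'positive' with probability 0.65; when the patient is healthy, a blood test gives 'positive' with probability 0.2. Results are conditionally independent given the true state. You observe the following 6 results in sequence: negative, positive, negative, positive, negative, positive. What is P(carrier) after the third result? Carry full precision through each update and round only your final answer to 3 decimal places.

Each posterior becomes the prior for the next update.
After 'negative': P(carrier) = 0.35·0.3500 / (0.35·0.3500 + 0.8·0.6500) ≈ 0.1907
After 'positive': P(carrier) = 0.65·0.1907 / (0.65·0.1907 + 0.2·0.8093) ≈ 0.4336
After 'negative': P(carrier) = 0.35·0.4336 / (0.35·0.4336 + 0.8·0.5664) ≈ 0.2509

0.251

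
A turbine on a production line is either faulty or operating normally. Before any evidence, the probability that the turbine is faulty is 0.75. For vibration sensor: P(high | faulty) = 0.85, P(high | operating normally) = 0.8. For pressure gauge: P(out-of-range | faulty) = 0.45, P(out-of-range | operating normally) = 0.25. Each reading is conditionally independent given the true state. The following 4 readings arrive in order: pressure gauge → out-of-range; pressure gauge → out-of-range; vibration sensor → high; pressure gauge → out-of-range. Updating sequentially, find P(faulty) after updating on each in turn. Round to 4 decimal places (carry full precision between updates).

0.9490

After pressure gauge='out-of-range': P(faulty) = 0.45·0.7500 / (0.45·0.7500 + 0.25·0.2500) ≈ 0.8438
After pressure gauge='out-of-range': P(faulty) = 0.45·0.8438 / (0.45·0.8438 + 0.25·0.1562) ≈ 0.9067
After vibration sensor='high': P(faulty) = 0.85·0.9067 / (0.85·0.9067 + 0.8·0.0933) ≈ 0.9117
After pressure gauge='out-of-range': P(faulty) = 0.45·0.9117 / (0.45·0.9117 + 0.25·0.0883) ≈ 0.9490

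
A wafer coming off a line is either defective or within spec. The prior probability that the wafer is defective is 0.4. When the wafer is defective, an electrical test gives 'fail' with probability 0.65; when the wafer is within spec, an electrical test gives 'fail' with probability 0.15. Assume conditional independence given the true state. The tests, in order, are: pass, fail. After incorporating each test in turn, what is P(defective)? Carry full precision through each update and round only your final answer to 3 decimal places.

After 'pass': P(defective) = 0.35·0.4000 / (0.35·0.4000 + 0.85·0.6000) ≈ 0.2154
After 'fail': P(defective) = 0.65·0.2154 / (0.65·0.2154 + 0.15·0.7846) ≈ 0.5433

0.543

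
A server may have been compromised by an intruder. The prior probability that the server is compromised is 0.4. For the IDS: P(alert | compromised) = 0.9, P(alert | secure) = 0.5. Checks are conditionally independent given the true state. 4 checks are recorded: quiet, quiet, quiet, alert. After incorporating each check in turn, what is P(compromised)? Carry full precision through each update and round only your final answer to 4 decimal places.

After 'quiet': P(compromised) = 0.1·0.4000 / (0.1·0.4000 + 0.5·0.6000) ≈ 0.1176
After 'quiet': P(compromised) = 0.1·0.1176 / (0.1·0.1176 + 0.5·0.8824) ≈ 0.0260
After 'quiet': P(compromised) = 0.1·0.0260 / (0.1·0.0260 + 0.5·0.9740) ≈ 0.0053
After 'alert': P(compromised) = 0.9·0.0053 / (0.9·0.0053 + 0.5·0.9947) ≈ 0.0095

0.0095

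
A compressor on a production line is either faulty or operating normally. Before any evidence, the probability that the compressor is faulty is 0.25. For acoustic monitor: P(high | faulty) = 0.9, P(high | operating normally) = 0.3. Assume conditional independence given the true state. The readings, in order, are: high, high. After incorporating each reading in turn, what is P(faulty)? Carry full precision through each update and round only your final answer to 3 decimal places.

0.750

After 'high': P(faulty) = 0.9·0.2500 / (0.9·0.2500 + 0.3·0.7500) ≈ 0.5000
After 'high': P(faulty) = 0.9·0.5000 / (0.9·0.5000 + 0.3·0.5000) ≈ 0.7500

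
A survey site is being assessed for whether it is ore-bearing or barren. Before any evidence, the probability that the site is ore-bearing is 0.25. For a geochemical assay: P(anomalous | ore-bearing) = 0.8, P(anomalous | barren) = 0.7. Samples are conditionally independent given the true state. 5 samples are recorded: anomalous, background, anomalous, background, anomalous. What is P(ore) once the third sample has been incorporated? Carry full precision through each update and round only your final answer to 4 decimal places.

After 'anomalous': P(ore) = 0.8·0.2500 / (0.8·0.2500 + 0.7·0.7500) ≈ 0.2759
After 'background': P(ore) = 0.2·0.2759 / (0.2·0.2759 + 0.3·0.7241) ≈ 0.2025
After 'anomalous': P(ore) = 0.8·0.2025 / (0.8·0.2025 + 0.7·0.7975) ≈ 0.2250

0.2250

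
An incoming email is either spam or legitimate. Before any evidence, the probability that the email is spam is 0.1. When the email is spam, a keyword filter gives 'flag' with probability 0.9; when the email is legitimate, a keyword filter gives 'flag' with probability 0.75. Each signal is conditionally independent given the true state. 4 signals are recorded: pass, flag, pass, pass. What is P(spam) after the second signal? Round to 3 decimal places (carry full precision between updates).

0.051

After 'pass': P(spam) = 0.1·0.1000 / (0.1·0.1000 + 0.25·0.9000) ≈ 0.0426
After 'flag': P(spam) = 0.9·0.0426 / (0.9·0.0426 + 0.75·0.9574) ≈ 0.0506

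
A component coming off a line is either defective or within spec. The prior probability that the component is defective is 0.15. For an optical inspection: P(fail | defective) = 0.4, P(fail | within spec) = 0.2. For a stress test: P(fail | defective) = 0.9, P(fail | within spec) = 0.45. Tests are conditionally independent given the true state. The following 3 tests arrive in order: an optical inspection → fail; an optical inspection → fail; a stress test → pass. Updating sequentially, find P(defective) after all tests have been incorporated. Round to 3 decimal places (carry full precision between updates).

0.114

After an optical inspection='fail': P(defective) = 0.4·0.1500 / (0.4·0.1500 + 0.2·0.8500) ≈ 0.2609
After an optical inspection='fail': P(defective) = 0.4·0.2609 / (0.4·0.2609 + 0.2·0.7391) ≈ 0.4138
After a stress test='pass': P(defective) = 0.1·0.4138 / (0.1·0.4138 + 0.55·0.5862) ≈ 0.1137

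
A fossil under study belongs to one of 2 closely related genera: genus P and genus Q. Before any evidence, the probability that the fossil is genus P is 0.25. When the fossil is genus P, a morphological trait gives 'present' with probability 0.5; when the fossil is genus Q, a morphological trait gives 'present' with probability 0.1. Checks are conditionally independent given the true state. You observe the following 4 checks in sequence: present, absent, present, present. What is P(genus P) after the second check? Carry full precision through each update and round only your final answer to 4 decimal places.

Apply Bayes' rule sequentially, carrying P(genus P) forward.
After 'present': P(genus P) = 0.5·0.2500 / (0.5·0.2500 + 0.1·0.7500) ≈ 0.6250
After 'absent': P(genus P) = 0.5·0.6250 / (0.5·0.6250 + 0.9·0.3750) ≈ 0.4808

0.4808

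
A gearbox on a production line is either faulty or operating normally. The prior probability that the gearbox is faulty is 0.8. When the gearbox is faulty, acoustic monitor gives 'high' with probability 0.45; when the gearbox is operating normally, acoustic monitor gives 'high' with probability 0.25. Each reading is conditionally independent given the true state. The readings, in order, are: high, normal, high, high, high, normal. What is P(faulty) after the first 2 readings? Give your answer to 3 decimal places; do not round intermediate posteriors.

0.841

After 'high': P(faulty) = 0.45·0.8000 / (0.45·0.8000 + 0.25·0.2000) ≈ 0.8780
After 'normal': P(faulty) = 0.55·0.8780 / (0.55·0.8780 + 0.75·0.1220) ≈ 0.8408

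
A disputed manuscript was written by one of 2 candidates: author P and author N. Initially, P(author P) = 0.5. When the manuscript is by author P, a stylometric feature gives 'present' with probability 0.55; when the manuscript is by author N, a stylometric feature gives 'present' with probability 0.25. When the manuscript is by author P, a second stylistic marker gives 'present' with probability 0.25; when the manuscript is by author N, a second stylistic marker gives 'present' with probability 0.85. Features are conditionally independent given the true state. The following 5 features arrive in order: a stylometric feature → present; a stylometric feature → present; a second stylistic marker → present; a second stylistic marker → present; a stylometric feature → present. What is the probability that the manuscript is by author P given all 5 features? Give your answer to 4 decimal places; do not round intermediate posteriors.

0.4795

After a stylometric feature='present': P(author P) = 0.55·0.5000 / (0.55·0.5000 + 0.25·0.5000) ≈ 0.6875
After a stylometric feature='present': P(author P) = 0.55·0.6875 / (0.55·0.6875 + 0.25·0.3125) ≈ 0.8288
After a second stylistic marker='present': P(author P) = 0.25·0.8288 / (0.25·0.8288 + 0.85·0.1712) ≈ 0.5874
After a second stylistic marker='present': P(author P) = 0.25·0.5874 / (0.25·0.5874 + 0.85·0.4126) ≈ 0.2951
After a stylometric feature='present': P(author P) = 0.55·0.2951 / (0.55·0.2951 + 0.25·0.7049) ≈ 0.4795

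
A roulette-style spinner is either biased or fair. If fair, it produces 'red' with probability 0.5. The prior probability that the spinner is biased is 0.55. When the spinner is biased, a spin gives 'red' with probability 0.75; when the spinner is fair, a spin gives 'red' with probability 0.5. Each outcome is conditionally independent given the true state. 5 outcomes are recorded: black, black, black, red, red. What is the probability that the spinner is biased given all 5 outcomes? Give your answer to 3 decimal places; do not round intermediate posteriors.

After 'black': P(biased) = 0.25·0.5500 / (0.25·0.5500 + 0.5·0.4500) ≈ 0.3793
After 'black': P(biased) = 0.25·0.3793 / (0.25·0.3793 + 0.5·0.6207) ≈ 0.2340
After 'black': P(biased) = 0.25·0.2340 / (0.25·0.2340 + 0.5·0.7660) ≈ 0.1325
After 'red': P(biased) = 0.75·0.1325 / (0.75·0.1325 + 0.5·0.8675) ≈ 0.1864
After 'red': P(biased) = 0.75·0.1864 / (0.75·0.1864 + 0.5·0.8136) ≈ 0.2558

0.256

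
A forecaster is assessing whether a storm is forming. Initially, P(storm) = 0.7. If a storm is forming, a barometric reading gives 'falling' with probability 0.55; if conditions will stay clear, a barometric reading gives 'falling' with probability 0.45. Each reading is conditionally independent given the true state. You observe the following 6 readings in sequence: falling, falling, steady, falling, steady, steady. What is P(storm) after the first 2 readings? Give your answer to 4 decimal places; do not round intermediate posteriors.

0.7771

After 'falling': P(storm) = 0.55·0.7000 / (0.55·0.7000 + 0.45·0.3000) ≈ 0.7404
After 'falling': P(storm) = 0.55·0.7404 / (0.55·0.7404 + 0.45·0.2596) ≈ 0.7771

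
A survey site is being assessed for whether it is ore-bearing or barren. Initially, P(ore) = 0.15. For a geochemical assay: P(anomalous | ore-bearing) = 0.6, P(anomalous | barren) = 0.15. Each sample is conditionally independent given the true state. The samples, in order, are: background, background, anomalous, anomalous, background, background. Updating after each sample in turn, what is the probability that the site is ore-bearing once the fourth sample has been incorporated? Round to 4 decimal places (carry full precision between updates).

After 'background': P(ore) = 0.4·0.1500 / (0.4·0.1500 + 0.85·0.8500) ≈ 0.0767
After 'background': P(ore) = 0.4·0.0767 / (0.4·0.0767 + 0.85·0.9233) ≈ 0.0376
After 'anomalous': P(ore) = 0.6·0.0376 / (0.6·0.0376 + 0.15·0.9624) ≈ 0.1352
After 'anomalous': P(ore) = 0.6·0.1352 / (0.6·0.1352 + 0.15·0.8648) ≈ 0.3847

0.3847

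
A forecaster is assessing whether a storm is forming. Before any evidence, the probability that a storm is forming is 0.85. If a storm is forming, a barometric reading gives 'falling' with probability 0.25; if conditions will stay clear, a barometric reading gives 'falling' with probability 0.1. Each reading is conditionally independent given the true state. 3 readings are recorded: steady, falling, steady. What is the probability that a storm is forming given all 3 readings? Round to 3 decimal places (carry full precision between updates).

After 'steady': P(storm) = 0.75·0.8500 / (0.75·0.8500 + 0.9·0.1500) ≈ 0.8252
After 'falling': P(storm) = 0.25·0.8252 / (0.25·0.8252 + 0.1·0.1748) ≈ 0.9219
After 'steady': P(storm) = 0.75·0.9219 / (0.75·0.9219 + 0.9·0.0781) ≈ 0.9077

0.908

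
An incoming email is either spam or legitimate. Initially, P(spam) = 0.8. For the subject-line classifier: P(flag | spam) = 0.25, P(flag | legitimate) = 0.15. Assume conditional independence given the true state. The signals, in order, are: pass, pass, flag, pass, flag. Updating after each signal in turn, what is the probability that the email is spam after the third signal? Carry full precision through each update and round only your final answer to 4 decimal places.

0.8385

Apply Bayes' rule sequentially, carrying P(spam) forward.
After 'pass': P(spam) = 0.75·0.8000 / (0.75·0.8000 + 0.85·0.2000) ≈ 0.7792
After 'pass': P(spam) = 0.75·0.7792 / (0.75·0.7792 + 0.85·0.2208) ≈ 0.7569
After 'flag': P(spam) = 0.25·0.7569 / (0.25·0.7569 + 0.15·0.2431) ≈ 0.8385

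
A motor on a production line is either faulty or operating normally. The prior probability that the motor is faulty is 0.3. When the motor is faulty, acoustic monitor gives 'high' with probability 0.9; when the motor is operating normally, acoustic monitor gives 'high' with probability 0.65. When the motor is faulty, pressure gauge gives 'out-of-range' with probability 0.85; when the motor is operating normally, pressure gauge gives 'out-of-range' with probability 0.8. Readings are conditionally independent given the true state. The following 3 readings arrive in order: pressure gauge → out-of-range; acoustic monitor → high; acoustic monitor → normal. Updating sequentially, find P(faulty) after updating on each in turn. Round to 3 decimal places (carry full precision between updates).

0.153

Apply Bayes' rule sequentially, carrying P(faulty) forward.
After pressure gauge='out-of-range': P(faulty) = 0.85·0.3000 / (0.85·0.3000 + 0.8·0.7000) ≈ 0.3129
After acoustic monitor='high': P(faulty) = 0.9·0.3129 / (0.9·0.3129 + 0.65·0.6871) ≈ 0.3867
After acoustic monitor='normal': P(faulty) = 0.1·0.3867 / (0.1·0.3867 + 0.35·0.6133) ≈ 0.1526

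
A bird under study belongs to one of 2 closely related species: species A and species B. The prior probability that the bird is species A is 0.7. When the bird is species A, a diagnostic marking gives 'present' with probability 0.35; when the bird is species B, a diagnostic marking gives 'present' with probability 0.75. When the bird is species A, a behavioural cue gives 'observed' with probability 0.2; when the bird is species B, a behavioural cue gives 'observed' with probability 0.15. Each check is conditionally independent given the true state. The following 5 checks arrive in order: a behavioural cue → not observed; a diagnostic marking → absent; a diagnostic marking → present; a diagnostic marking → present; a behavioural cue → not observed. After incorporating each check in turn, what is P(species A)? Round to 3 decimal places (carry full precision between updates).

Apply Bayes' rule sequentially, carrying P(species A) forward.
After a behavioural cue='not observed': P(species A) = 0.8·0.7000 / (0.8·0.7000 + 0.85·0.3000) ≈ 0.6871
After a diagnostic marking='absent': P(species A) = 0.65·0.6871 / (0.65·0.6871 + 0.25·0.3129) ≈ 0.8510
After a diagnostic marking='present': P(species A) = 0.35·0.8510 / (0.35·0.8510 + 0.75·0.1490) ≈ 0.7271
After a diagnostic marking='present': P(species A) = 0.35·0.7271 / (0.35·0.7271 + 0.75·0.2729) ≈ 0.5543
After a behavioural cue='not observed': P(species A) = 0.8·0.5543 / (0.8·0.5543 + 0.85·0.4457) ≈ 0.5392

0.539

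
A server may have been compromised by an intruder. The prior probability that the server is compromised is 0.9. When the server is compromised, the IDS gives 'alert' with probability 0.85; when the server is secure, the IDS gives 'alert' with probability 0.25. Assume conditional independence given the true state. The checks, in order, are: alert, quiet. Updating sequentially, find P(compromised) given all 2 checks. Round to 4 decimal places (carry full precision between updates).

0.8596

After 'alert': P(compromised) = 0.85·0.9000 / (0.85·0.9000 + 0.25·0.1000) ≈ 0.9684
After 'quiet': P(compromised) = 0.15·0.9684 / (0.15·0.9684 + 0.75·0.0316) ≈ 0.8596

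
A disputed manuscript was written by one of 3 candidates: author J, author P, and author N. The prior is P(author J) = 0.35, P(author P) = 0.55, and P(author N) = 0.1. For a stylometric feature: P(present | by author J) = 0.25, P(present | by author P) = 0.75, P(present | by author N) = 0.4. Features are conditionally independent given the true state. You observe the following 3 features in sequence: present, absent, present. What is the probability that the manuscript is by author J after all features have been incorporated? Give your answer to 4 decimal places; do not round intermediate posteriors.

After 'present': normaliser = 0.25·0.3500 + 0.75·0.5500 + 0.4·0.1000; P(author J) ≈ 0.1620, P(author P) ≈ 0.7639, P(author N) ≈ 0.0741
After 'absent': normaliser = 0.75·0.1620 + 0.25·0.7639 + 0.6·0.0741; P(author J) ≈ 0.3405, P(author P) ≈ 0.5350, P(author N) ≈ 0.1245
After 'present': normaliser = 0.25·0.3405 + 0.75·0.5350 + 0.4·0.1245; P(author J) ≈ 0.1587, P(author P) ≈ 0.7484, P(author N) ≈ 0.0929

0.1587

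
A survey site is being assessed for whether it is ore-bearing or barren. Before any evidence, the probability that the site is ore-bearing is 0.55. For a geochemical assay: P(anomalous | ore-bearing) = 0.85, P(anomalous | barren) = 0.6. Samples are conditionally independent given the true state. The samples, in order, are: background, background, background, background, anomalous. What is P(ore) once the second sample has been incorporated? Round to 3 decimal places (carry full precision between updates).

0.147

After 'background': P(ore) = 0.15·0.5500 / (0.15·0.5500 + 0.4·0.4500) ≈ 0.3143
After 'background': P(ore) = 0.15·0.3143 / (0.15·0.3143 + 0.4·0.6857) ≈ 0.1467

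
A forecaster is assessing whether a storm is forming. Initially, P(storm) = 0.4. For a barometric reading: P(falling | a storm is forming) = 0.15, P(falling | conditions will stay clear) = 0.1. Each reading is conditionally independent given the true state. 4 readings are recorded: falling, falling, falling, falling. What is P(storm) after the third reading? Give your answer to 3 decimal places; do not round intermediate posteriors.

After 'falling': P(storm) = 0.15·0.4000 / (0.15·0.4000 + 0.1·0.6000) ≈ 0.5000
After 'falling': P(storm) = 0.15·0.5000 / (0.15·0.5000 + 0.1·0.5000) ≈ 0.6000
After 'falling': P(storm) = 0.15·0.6000 / (0.15·0.6000 + 0.1·0.4000) ≈ 0.6923

0.692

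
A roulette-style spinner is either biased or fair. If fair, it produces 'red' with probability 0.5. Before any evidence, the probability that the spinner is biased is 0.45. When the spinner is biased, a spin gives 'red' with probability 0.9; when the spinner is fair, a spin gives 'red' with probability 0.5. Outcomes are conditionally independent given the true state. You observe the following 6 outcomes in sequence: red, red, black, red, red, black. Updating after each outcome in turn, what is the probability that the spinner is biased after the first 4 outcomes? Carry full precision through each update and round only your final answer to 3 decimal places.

0.488

Each posterior becomes the prior for the next update.
After 'red': P(biased) = 0.9·0.4500 / (0.9·0.4500 + 0.5·0.5500) ≈ 0.5956
After 'red': P(biased) = 0.9·0.5956 / (0.9·0.5956 + 0.5·0.4044) ≈ 0.7261
After 'black': P(biased) = 0.1·0.7261 / (0.1·0.7261 + 0.5·0.2739) ≈ 0.3465
After 'red': P(biased) = 0.9·0.3465 / (0.9·0.3465 + 0.5·0.6535) ≈ 0.4883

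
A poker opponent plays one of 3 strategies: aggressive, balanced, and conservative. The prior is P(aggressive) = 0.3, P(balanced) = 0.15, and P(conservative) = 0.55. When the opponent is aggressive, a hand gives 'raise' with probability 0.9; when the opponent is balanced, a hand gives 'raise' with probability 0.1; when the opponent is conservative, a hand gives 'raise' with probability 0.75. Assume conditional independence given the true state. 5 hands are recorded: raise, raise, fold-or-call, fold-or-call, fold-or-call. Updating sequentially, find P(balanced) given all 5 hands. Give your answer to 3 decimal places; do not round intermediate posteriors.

Apply Bayes' rule sequentially, carrying P(balanced) forward.
After 'raise': normaliser = 0.9·0.3000 + 0.1·0.1500 + 0.75·0.5500; P(aggressive) ≈ 0.3871, P(balanced) ≈ 0.0215, P(conservative) ≈ 0.5914
After 'raise': normaliser = 0.9·0.3871 + 0.1·0.0215 + 0.75·0.5914; P(aggressive) ≈ 0.4387, P(balanced) ≈ 0.0027, P(conservative) ≈ 0.5586
After 'fold-or-call': normaliser = 0.1·0.4387 + 0.9·0.0027 + 0.25·0.5586; P(aggressive) ≈ 0.2359, P(balanced) ≈ 0.0131, P(conservative) ≈ 0.7510
After 'fold-or-call': normaliser = 0.1·0.2359 + 0.9·0.0131 + 0.25·0.7510; P(aggressive) ≈ 0.1057, P(balanced) ≈ 0.0529, P(conservative) ≈ 0.8414
After 'fold-or-call': normaliser = 0.1·0.1057 + 0.9·0.0529 + 0.25·0.8414; P(aggressive) ≈ 0.0394, P(balanced) ≈ 0.1772, P(conservative) ≈ 0.7834

0.177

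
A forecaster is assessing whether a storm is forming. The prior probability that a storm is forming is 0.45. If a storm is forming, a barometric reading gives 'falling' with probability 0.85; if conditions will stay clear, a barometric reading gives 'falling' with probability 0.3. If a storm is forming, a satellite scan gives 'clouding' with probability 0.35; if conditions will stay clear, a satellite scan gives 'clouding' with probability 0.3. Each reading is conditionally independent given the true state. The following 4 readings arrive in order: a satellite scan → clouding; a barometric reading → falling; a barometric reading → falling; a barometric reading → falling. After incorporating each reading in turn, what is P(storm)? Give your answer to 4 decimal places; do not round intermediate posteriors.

After a satellite scan='clouding': P(storm) = 0.35·0.4500 / (0.35·0.4500 + 0.3·0.5500) ≈ 0.4884
After a barometric reading='falling': P(storm) = 0.85·0.4884 / (0.85·0.4884 + 0.3·0.5116) ≈ 0.7301
After a barometric reading='falling': P(storm) = 0.85·0.7301 / (0.85·0.7301 + 0.3·0.2699) ≈ 0.8846
After a barometric reading='falling': P(storm) = 0.85·0.8846 / (0.85·0.8846 + 0.3·0.1154) ≈ 0.9560

0.9560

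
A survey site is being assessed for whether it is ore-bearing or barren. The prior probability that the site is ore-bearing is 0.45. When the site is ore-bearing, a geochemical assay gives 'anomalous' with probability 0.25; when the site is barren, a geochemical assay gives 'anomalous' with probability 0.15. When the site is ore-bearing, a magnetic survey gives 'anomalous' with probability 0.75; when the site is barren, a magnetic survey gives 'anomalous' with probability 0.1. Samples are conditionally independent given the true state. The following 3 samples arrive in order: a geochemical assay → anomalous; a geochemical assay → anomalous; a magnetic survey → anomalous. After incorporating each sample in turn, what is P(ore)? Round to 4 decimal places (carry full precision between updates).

Apply Bayes' rule sequentially, carrying P(ore) forward.
After a geochemical assay='anomalous': P(ore) = 0.25·0.4500 / (0.25·0.4500 + 0.15·0.5500) ≈ 0.5769
After a geochemical assay='anomalous': P(ore) = 0.25·0.5769 / (0.25·0.5769 + 0.15·0.4231) ≈ 0.6944
After a magnetic survey='anomalous': P(ore) = 0.75·0.6944 / (0.75·0.6944 + 0.1·0.3056) ≈ 0.9446

0.9446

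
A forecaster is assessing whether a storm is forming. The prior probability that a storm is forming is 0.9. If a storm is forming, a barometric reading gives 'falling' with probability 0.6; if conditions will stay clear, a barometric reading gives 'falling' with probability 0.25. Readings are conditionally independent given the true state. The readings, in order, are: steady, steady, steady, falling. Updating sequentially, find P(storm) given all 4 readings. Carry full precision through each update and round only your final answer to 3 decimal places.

0.766

After 'steady': P(storm) = 0.4·0.9000 / (0.4·0.9000 + 0.75·0.1000) ≈ 0.8276
After 'steady': P(storm) = 0.4·0.8276 / (0.4·0.8276 + 0.75·0.1724) ≈ 0.7191
After 'steady': P(storm) = 0.4·0.7191 / (0.4·0.7191 + 0.75·0.2809) ≈ 0.5772
After 'falling': P(storm) = 0.6·0.5772 / (0.6·0.5772 + 0.25·0.4228) ≈ 0.7662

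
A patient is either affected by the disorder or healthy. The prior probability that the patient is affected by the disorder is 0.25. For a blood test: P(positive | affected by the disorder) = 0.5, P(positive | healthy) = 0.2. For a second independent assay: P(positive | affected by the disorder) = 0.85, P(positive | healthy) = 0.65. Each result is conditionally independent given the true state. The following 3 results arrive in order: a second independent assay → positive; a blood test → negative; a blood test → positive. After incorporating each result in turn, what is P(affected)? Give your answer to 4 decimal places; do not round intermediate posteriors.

0.4051

After a second independent assay='positive': P(affected) = 0.85·0.2500 / (0.85·0.2500 + 0.65·0.7500) ≈ 0.3036
After a blood test='negative': P(affected) = 0.5·0.3036 / (0.5·0.3036 + 0.8·0.6964) ≈ 0.2141
After a blood test='positive': P(affected) = 0.5·0.2141 / (0.5·0.2141 + 0.2·0.7859) ≈ 0.4051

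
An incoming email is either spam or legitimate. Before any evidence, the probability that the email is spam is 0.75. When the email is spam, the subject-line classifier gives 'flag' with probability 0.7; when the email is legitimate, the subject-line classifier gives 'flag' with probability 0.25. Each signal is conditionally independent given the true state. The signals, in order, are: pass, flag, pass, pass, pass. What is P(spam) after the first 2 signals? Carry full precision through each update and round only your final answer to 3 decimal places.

After 'pass': P(spam) = 0.3·0.7500 / (0.3·0.7500 + 0.75·0.2500) ≈ 0.5455
After 'flag': P(spam) = 0.7·0.5455 / (0.7·0.5455 + 0.25·0.4545) ≈ 0.7706

0.771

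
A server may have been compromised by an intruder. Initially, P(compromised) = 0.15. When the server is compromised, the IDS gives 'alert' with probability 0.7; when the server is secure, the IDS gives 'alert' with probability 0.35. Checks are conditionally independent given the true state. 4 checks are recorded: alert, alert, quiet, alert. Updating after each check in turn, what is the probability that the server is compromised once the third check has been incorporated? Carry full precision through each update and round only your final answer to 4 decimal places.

0.2457

After 'alert': P(compromised) = 0.7·0.1500 / (0.7·0.1500 + 0.35·0.8500) ≈ 0.2609
After 'alert': P(compromised) = 0.7·0.2609 / (0.7·0.2609 + 0.35·0.7391) ≈ 0.4138
After 'quiet': P(compromised) = 0.3·0.4138 / (0.3·0.4138 + 0.65·0.5862) ≈ 0.2457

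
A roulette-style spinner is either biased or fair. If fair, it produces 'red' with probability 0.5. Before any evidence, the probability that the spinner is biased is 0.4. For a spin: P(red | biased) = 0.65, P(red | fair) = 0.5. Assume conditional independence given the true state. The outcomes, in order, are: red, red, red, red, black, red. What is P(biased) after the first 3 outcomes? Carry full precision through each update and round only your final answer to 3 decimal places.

0.594

Apply Bayes' rule sequentially, carrying P(biased) forward.
After 'red': P(biased) = 0.65·0.4000 / (0.65·0.4000 + 0.5·0.6000) ≈ 0.4643
After 'red': P(biased) = 0.65·0.4643 / (0.65·0.4643 + 0.5·0.5357) ≈ 0.5298
After 'red': P(biased) = 0.65·0.5298 / (0.65·0.5298 + 0.5·0.4702) ≈ 0.5943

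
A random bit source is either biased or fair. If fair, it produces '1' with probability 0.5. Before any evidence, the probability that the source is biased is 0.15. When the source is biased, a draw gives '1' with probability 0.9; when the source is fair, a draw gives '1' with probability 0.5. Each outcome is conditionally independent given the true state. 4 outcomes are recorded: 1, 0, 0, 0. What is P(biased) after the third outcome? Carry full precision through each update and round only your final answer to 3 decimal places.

0.013

Each posterior becomes the prior for the next update.
After '1': P(biased) = 0.9·0.1500 / (0.9·0.1500 + 0.5·0.8500) ≈ 0.2411
After '0': P(biased) = 0.1·0.2411 / (0.1·0.2411 + 0.5·0.7589) ≈ 0.0597
After '0': P(biased) = 0.1·0.0597 / (0.1·0.0597 + 0.5·0.9403) ≈ 0.0125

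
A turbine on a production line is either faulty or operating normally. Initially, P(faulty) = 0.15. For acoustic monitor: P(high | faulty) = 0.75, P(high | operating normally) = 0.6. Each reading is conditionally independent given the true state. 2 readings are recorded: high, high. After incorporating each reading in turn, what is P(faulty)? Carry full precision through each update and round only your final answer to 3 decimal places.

0.216

After 'high': P(faulty) = 0.75·0.1500 / (0.75·0.1500 + 0.6·0.8500) ≈ 0.1807
After 'high': P(faulty) = 0.75·0.1807 / (0.75·0.1807 + 0.6·0.8193) ≈ 0.2161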